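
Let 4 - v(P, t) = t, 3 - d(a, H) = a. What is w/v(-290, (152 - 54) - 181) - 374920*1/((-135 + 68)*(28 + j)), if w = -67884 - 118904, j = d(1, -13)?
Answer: -3809176/1943 ≈ -1960.5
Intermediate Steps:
d(a, H) = 3 - a
j = 2 (j = 3 - 1*1 = 3 - 1 = 2)
v(P, t) = 4 - t
w = -186788
w/v(-290, (152 - 54) - 181) - 374920*1/((-135 + 68)*(28 + j)) = -186788/(4 - ((152 - 54) - 181)) - 374920*1/((-135 + 68)*(28 + 2)) = -186788/(4 - (98 - 181)) - 374920/(30*(-67)) = -186788/(4 - 1*(-83)) - 374920/(-2010) = -186788/(4 + 83) - 374920*(-1/2010) = -186788/87 + 37492/201 = -3809176/1943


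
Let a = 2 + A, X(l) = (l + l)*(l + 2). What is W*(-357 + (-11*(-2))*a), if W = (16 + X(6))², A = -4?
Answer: -5030144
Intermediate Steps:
X(l) = 2*l*(2 + l) (X(l) = (2*l)*(2 + l) = 2*l*(2 + l))
a = -2 (a = 2 - 4 = -2)
W = 12544 (W = (16 + 2*6*(2 + 6))² = (16 + 2*6*8)² = (16 + 96)² = 112² = 12544)
W*(-357 + (-11*(-2))*a) = 12544*(-357 - 11*(-2)*(-2)) = 12544*(-357 + 22*(-2)) = 12544*(-357 - 44) = 12544*(-401) = -5030144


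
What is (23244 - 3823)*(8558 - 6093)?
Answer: 47872765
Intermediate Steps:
(23244 - 3823)*(8558 - 6093) = 19421*2465 = 47872765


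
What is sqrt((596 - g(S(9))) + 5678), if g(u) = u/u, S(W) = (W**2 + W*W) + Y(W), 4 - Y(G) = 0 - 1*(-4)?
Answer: 3*sqrt(697) ≈ 79.202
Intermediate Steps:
Y(G) = 0 (Y(G) = 4 - (0 - 1*(-4)) = 4 - (0 + 4) = 4 - 1*4 = 4 - 4 = 0)
S(W) = 2*W**2 (S(W) = (W**2 + W*W) + 0 = (W**2 + W**2) + 0 = 2*W**2 + 0 = 2*W**2)
g(u) = 1
sqrt((596 - g(S(9))) + 5678) = sqrt((596 - 1*1) + 5678) = sqrt((596 - 1) + 5678) = sqrt(595 + 5678) = sqrt(6273) = 3*sqrt(697)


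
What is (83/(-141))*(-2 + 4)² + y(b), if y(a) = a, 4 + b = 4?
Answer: -332/141 ≈ -2.3546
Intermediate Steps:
b = 0 (b = -4 + 4 = 0)
(83/(-141))*(-2 + 4)² + y(b) = (83/(-141))*(-2 + 4)² + 0 = (83*(-1/141))*2² + 0 = -83/141*4 + 0 = -332/141 + 0 = -332/141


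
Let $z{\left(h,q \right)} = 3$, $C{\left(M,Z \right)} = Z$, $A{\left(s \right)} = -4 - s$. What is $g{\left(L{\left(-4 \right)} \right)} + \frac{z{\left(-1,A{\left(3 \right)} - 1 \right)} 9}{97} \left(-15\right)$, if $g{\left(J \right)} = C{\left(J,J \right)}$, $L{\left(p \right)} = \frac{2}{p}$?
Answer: $- \frac{907}{194} \approx -4.6753$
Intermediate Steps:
$g{\left(J \right)} = J$
$g{\left(L{\left(-4 \right)} \right)} + \frac{z{\left(-1,A{\left(3 \right)} - 1 \right)} 9}{97} \left(-15\right) = \frac{2}{-4} + \frac{3 \cdot 9}{97} \left(-15\right) = 2 \left(- \frac{1}{4}\right) + 27 \cdot \frac{1}{97} \left(-15\right) = - \frac{1}{2} + \frac{27}{97} \left(-15\right) = - \frac{1}{2} - \frac{405}{97} = - \frac{907}{194}$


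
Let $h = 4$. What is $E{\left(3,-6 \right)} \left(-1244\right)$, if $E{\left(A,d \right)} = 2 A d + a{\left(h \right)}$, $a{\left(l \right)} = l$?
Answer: $39808$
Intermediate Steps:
$E{\left(A,d \right)} = 4 + 2 A d$ ($E{\left(A,d \right)} = 2 A d + 4 = 4 + 2 A d$)
$E{\left(3,-6 \right)} \left(-1244\right) = \left(4 + 2 \cdot 3 \left(-6\right)\right) \left(-1244\right) = \left(4 - 36\right) \left(-1244\right) = \left(-32\right) \left(-1244\right) = 39808$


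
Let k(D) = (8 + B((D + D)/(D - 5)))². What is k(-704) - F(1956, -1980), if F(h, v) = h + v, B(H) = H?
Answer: 62190744/502681 ≈ 123.72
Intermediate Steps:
k(D) = (8 + 2*D/(-5 + D))² (k(D) = (8 + (D + D)/(D - 5))² = (8 + (2*D)/(-5 + D))² = (8 + 2*D/(-5 + D))²)
k(-704) - F(1956, -1980) = 100*(-4 - 704)²/(-5 - 704)² - (1956 - 1980) = 100*(-708)²/(-709)² - 1*(-24) = 100*(1/502681)*501264 + 24 = 50126400/502681 + 24 = 62190744/502681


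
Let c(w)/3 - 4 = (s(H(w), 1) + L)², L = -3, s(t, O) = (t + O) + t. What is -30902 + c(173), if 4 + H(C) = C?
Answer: 307798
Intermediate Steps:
H(C) = -4 + C
s(t, O) = O + 2*t (s(t, O) = (O + t) + t = O + 2*t)
c(w) = 12 + 3*(-10 + 2*w)² (c(w) = 12 + 3*((1 + 2*(-4 + w)) - 3)² = 12 + 3*((1 + (-8 + 2*w)) - 3)² = 12 + 3*((-7 + 2*w) - 3)² = 12 + 3*(-10 + 2*w)²)
-30902 + c(173) = -30902 + (12 + 12*(-5 + 173)²) = -30902 + (12 + 12*168²) = -30902 + (12 + 12*28224) = -30902 + (12 + 338688) = -30902 + 338700 = 307798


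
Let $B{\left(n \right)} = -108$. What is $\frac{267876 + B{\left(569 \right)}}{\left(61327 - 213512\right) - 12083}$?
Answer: $- \frac{7438}{4563} \approx -1.6301$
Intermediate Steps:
$\frac{267876 + B{\left(569 \right)}}{\left(61327 - 213512\right) - 12083} = \frac{267876 - 108}{\left(61327 - 213512\right) - 12083} = \frac{267768}{\left(61327 - 213512\right) - 12083} = \frac{267768}{-152185 - 12083} = \frac{267768}{-164268} = 267768 \left(- \frac{1}{164268}\right) = - \frac{7438}{4563}$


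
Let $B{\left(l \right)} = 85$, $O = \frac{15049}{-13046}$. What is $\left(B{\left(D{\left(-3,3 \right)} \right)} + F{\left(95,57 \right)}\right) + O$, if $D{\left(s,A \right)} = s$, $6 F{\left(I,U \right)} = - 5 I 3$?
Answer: $- \frac{1002282}{6523} \approx -153.65$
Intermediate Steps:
$F{\left(I,U \right)} = - \frac{5 I}{2}$ ($F{\left(I,U \right)} = \frac{- 5 I 3}{6} = \frac{\left(-15\right) I}{6} = - \frac{5 I}{2}$)
$O = - \frac{15049}{13046}$ ($O = 15049 \left(- \frac{1}{13046}\right) = - \frac{15049}{13046} \approx -1.1535$)
$\left(B{\left(D{\left(-3,3 \right)} \right)} + F{\left(95,57 \right)}\right) + O = \left(85 - \frac{475}{2}\right) - \frac{15049}{13046} = - \frac{305}{2} - \frac{15049}{13046} = - \frac{1002282}{6523}$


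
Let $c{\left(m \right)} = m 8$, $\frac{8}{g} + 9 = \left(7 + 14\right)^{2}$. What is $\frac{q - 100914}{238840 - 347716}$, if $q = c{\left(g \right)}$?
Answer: $\frac{1362337}{1469826} \approx 0.92687$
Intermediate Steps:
$g = \frac{1}{54}$ ($g = \frac{8}{-9 + \left(7 + 14\right)^{2}} = \frac{8}{-9 + 21^{2}} = \frac{8}{-9 + 441} = \frac{8}{432} = 8 \cdot \frac{1}{432} = \frac{1}{54} \approx 0.018519$)
$c{\left(m \right)} = 8 m$
$q = \frac{4}{27}$ ($q = 8 \cdot \frac{1}{54} = \frac{4}{27} \approx 0.14815$)
$\frac{q - 100914}{238840 - 347716} = \frac{\frac{4}{27} - 100914}{238840 - 347716} = - \frac{2724674}{27 \left(-108876\right)} = \left(- \frac{2724674}{27}\right) \left(- \frac{1}{108876}\right) = \frac{1362337}{1469826}$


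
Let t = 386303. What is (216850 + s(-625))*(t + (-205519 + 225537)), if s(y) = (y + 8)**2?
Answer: 242792644019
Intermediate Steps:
s(y) = (8 + y)**2
(216850 + s(-625))*(t + (-205519 + 225537)) = (216850 + (8 - 625)**2)*(386303 + (-205519 + 225537)) = (216850 + (-617)**2)*(386303 + 20018) = (216850 + 380689)*406321 = 597539*406321 = 242792644019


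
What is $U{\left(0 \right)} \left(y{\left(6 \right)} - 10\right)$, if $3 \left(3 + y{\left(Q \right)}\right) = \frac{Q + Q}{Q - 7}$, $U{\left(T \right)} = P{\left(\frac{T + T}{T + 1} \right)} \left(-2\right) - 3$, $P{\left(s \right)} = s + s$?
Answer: $51$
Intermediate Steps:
$P{\left(s \right)} = 2 s$
$U{\left(T \right)} = -3 - \frac{8 T}{1 + T}$ ($U{\left(T \right)} = 2 \frac{T + T}{T + 1} \left(-2\right) - 3 = 2 \frac{2 T}{1 + T} \left(-2\right) - 3 = \frac{4 T}{1 + T} \left(-2\right) - 3 = - \frac{8 T}{1 + T} - 3 = -3 - \frac{8 T}{1 + T}$)
$y{\left(Q \right)} = -3 + \frac{2 Q}{3 \left(-7 + Q\right)}$ ($y{\left(Q \right)} = -3 + \frac{\left(Q + Q\right) \frac{1}{Q - 7}}{3} = -3 + \frac{2 Q \frac{1}{-7 + Q}}{3} = -3 + \frac{2 Q}{3 \left(-7 + Q\right)}$)
$U{\left(0 \right)} \left(y{\left(6 \right)} - 10\right) = \frac{-3 - 0}{1 + 0} \left(\frac{7 \left(9 - 6\right)}{3 \left(-7 + 6\right)} - 10\right) = \frac{-3 + 0}{1} \left(\frac{7 \left(9 - 6\right)}{3 \left(-1\right)} - 10\right) = 1 \left(-3\right) \left(\frac{7}{3} \left(-1\right) 3 - 10\right) = - 3 \left(-7 - 10\right) = \left(-3\right) \left(-17\right) = 51$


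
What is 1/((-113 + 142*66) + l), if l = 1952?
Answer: 1/11211 ≈ 8.9198e-5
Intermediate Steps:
1/((-113 + 142*66) + l) = 1/((-113 + 142*66) + 1952) = 1/((-113 + 9372) + 1952) = 1/(9259 + 1952) = 1/11211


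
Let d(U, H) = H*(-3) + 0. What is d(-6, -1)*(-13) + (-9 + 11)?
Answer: -37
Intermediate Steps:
d(U, H) = -3*H (d(U, H) = -3*H + 0 = -3*H)
d(-6, -1)*(-13) + (-9 + 11) = -3*(-1)*(-13) + (-9 + 11) = 3*(-13) + 2 = -39 + 2 = -37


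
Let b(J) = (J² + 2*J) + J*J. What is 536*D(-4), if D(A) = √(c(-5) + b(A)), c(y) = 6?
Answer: 536*√30 ≈ 2935.8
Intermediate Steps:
b(J) = 2*J + 2*J² (b(J) = (J² + 2*J) + J² = 2*J + 2*J²)
D(A) = √(6 + 2*A*(1 + A))
536*D(-4) = 536*(√2*√(3 - 4*(1 - 4))) = 536*(√2*√(3 - 4*(-3))) = 536*(√2*√(3 + 12)) = 536*(√2*√15) = 536*√30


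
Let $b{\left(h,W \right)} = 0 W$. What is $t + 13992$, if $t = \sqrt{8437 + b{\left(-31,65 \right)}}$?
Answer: $13992 + \sqrt{8437} \approx 14084.0$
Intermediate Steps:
$b{\left(h,W \right)} = 0$
$t = \sqrt{8437}$ ($t = \sqrt{8437 + 0} = \sqrt{8437} \approx 91.853$)
$t + 13992 = \sqrt{8437} + 13992 = 13992 + \sqrt{8437}$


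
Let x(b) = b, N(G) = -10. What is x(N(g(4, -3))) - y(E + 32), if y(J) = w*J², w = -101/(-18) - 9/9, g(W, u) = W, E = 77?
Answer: -986303/18 ≈ -54795.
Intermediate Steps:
w = 83/18 (w = -101*(-1/18) - 9*⅑ = 101/18 - 1 = 83/18 ≈ 4.6111)
y(J) = 83*J²/18
x(N(g(4, -3))) - y(E + 32) = -10 - 83*(77 + 32)²/18 = -10 - 83*109²/18 = -10 - 83*11881/18 = -10 - 1*986123/18 = -10 - 986123/18 = -986303/18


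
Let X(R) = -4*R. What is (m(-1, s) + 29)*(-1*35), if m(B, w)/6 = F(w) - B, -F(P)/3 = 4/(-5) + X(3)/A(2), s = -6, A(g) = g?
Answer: -5509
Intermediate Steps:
F(P) = 102/5 (F(P) = -3*(4/(-5) - 4*3/2) = -3*(4*(-⅕) - 12*½) = -3*(-⅘ - 6) = -3*(-34/5) = 102/5)
m(B, w) = 612/5 - 6*B (m(B, w) = 6*(102/5 - B) = 612/5 - 6*B)
(m(-1, s) + 29)*(-1*35) = ((612/5 - 6*(-1)) + 29)*(-1*35) = ((612/5 + 6) + 29)*(-35) = (642/5 + 29)*(-35) = (787/5)*(-35) = -5509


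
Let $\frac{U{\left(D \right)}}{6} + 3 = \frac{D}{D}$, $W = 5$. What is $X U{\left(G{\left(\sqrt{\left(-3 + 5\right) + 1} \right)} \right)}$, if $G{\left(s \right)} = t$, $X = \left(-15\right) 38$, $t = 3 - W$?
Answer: $6840$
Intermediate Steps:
$t = -2$ ($t = 3 - 5 = -2$)
$X = -570$
$G{\left(s \right)} = -2$
$U{\left(D \right)} = -12$ ($U{\left(D \right)} = -18 + 6 \frac{D}{D} = -18 + 6 \cdot 1 = -18 + 6 = -12$)
$X U{\left(G{\left(\sqrt{\left(-3 + 5\right) + 1} \right)} \right)} = \left(-570\right) \left(-12\right) = 6840$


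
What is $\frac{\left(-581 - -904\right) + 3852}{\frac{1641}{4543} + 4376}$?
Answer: $\frac{18967025}{19881809} \approx 0.95399$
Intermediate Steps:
$\frac{\left(-581 - -904\right) + 3852}{\frac{1641}{4543} + 4376} = \frac{\left(-581 + 904\right) + 3852}{1641 \cdot \frac{1}{4543} + 4376} = \frac{323 + 3852}{\frac{1641}{4543} + 4376} = \frac{4175}{\frac{19881809}{4543}} = 4175 \cdot \frac{4543}{19881809} = \frac{18967025}{19881809}$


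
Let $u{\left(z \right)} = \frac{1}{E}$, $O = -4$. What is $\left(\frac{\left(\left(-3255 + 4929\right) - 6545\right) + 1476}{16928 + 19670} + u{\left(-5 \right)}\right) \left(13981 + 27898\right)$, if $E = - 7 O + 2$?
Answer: $- \frac{683172127}{274485} \approx -2488.9$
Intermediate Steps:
$E = 30$ ($E = \left(-7\right) \left(-4\right) + 2 = 28 + 2 = 30$)
$u{\left(z \right)} = \frac{1}{30}$
$\left(\frac{\left(\left(-3255 + 4929\right) - 6545\right) + 1476}{16928 + 19670} + u{\left(-5 \right)}\right) \left(13981 + 27898\right) = \left(\frac{\left(\left(-3255 + 4929\right) - 6545\right) + 1476}{16928 + 19670} + \frac{1}{30}\right) \left(13981 + 27898\right) = \left(\frac{\left(1674 - 6545\right) + 1476}{36598} + \frac{1}{30}\right) 41879 = \left(\left(-4871 + 1476\right) \frac{1}{36598} + \frac{1}{30}\right) 41879 = \left(\left(-3395\right) \frac{1}{36598} + \frac{1}{30}\right) 41879 = \left(- \frac{3395}{36598} + \frac{1}{30}\right) 41879 = \left(- \frac{16313}{274485}\right) 41879 = - \frac{683172127}{274485}$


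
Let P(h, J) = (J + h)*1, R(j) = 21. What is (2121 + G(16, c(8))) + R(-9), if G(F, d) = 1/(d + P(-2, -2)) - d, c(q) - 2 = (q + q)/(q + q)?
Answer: 2138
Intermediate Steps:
c(q) = 3 (c(q) = 2 + (q + q)/(q + q) = 2 + (2*q)/((2*q)) = 2 + (2*q)*(1/(2*q)) = 2 + 1 = 3)
P(h, J) = J + h
G(F, d) = 1/(-4 + d) - d (G(F, d) = 1/(d + (-2 - 2)) - d = 1/(d - 4) - d = 1/(-4 + d) - d)
(2121 + G(16, c(8))) + R(-9) = (2121 + (1 - 1*3² + 4*3)/(-4 + 3)) + 21 = (2121 + (1 - 1*9 + 12)/(-1)) + 21 = (2121 - (1 - 9 + 12)) + 21 = (2121 - 1*4) + 21 = (2121 - 4) + 21 = 2117 + 21 = 2138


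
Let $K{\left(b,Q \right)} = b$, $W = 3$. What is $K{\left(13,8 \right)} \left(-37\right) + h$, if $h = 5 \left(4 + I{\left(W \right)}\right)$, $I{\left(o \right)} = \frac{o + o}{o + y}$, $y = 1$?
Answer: $- \frac{907}{2} \approx -453.5$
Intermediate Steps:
$I{\left(o \right)} = \frac{2 o}{1 + o}$ ($I{\left(o \right)} = \frac{o + o}{o + 1} = \frac{2 o}{1 + o}$)
$h = \frac{55}{2}$ ($h = 5 \left(4 + 2 \cdot 3 \frac{1}{1 + 3}\right) = 5 \left(4 + 2 \cdot 3 \cdot \frac{1}{4}\right) = 5 \left(4 + \frac{3}{2}\right) = 5 \cdot \frac{11}{2} = \frac{55}{2} \approx 27.5$)
$K{\left(13,8 \right)} \left(-37\right) + h = 13 \left(-37\right) + \frac{55}{2} = -481 + \frac{55}{2} = - \frac{907}{2}$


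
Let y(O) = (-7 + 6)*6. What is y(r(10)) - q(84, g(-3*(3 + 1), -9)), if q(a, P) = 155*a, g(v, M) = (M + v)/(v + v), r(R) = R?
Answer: -13026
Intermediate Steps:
g(v, M) = (M + v)/(2*v) (g(v, M) = (M + v)/((2*v)) = (M + v)*(1/(2*v)) = (M + v)/(2*v))
y(O) = -6 (y(O) = -1*6 = -6)
y(r(10)) - q(84, g(-3*(3 + 1), -9)) = -6 - 155*84 = -6 - 1*13020 = -6 - 13020 = -13026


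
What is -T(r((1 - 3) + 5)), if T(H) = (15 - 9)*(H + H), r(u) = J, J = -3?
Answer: 36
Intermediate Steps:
r(u) = -3
T(H) = 12*H (T(H) = 6*(2*H) = 12*H)
-T(r((1 - 3) + 5)) = -12*(-3) = -1*(-36) = 36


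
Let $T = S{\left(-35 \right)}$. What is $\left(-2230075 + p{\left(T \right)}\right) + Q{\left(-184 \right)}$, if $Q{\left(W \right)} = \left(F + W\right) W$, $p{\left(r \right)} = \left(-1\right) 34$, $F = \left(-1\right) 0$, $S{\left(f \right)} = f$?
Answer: $-2196253$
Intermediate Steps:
$T = -35$
$F = 0$
$p{\left(r \right)} = -34$
$Q{\left(W \right)} = W^{2}$ ($Q{\left(W \right)} = \left(0 + W\right) W = W W = W^{2}$)
$\left(-2230075 + p{\left(T \right)}\right) + Q{\left(-184 \right)} = \left(-2230075 - 34\right) + \left(-184\right)^{2} = -2230109 + 33856 = -2196253$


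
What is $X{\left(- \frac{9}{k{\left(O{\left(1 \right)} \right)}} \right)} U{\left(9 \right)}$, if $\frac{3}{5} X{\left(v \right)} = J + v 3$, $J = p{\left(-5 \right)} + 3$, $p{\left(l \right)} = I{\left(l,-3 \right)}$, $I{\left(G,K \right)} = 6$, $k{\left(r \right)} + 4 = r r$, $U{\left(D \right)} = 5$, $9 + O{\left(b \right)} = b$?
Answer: $\frac{285}{4} \approx 71.25$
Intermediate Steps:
$O{\left(b \right)} = -9 + b$
$k{\left(r \right)} = -4 + r^{2}$ ($k{\left(r \right)} = -4 + r r = -4 + r^{2}$)
$p{\left(l \right)} = 6$
$J = 9$ ($J = 6 + 3 = 9$)
$X{\left(v \right)} = 15 + 5 v$ ($X{\left(v \right)} = \frac{5 \left(9 + v 3\right)}{3} = \frac{5 \left(9 + 3 v\right)}{3} = 15 + 5 v$)
$X{\left(- \frac{9}{k{\left(O{\left(1 \right)} \right)}} \right)} U{\left(9 \right)} = \left(15 + 5 \left(- \frac{9}{-4 + \left(-9 + 1\right)^{2}}\right)\right) 5 = \left(15 + 5 \left(- \frac{9}{-4 + \left(-8\right)^{2}}\right)\right) 5 = \left(15 + 5 \left(- \frac{9}{-4 + 64}\right)\right) 5 = \left(15 + 5 \left(- \frac{9}{60}\right)\right) 5 = \left(15 + 5 \left(\left(-9\right) \frac{1}{60}\right)\right) 5 = \left(15 + 5 \left(- \frac{3}{20}\right)\right) 5 = \left(15 - \frac{3}{4}\right) 5 = \frac{57}{4} \cdot 5 = \frac{285}{4}$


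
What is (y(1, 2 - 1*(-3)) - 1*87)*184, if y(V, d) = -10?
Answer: -17848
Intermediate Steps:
(y(1, 2 - 1*(-3)) - 1*87)*184 = (-10 - 1*87)*184 = (-10 - 87)*184 = -97*184 = -17848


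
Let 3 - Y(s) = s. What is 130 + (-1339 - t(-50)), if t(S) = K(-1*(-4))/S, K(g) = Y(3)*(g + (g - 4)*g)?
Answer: -1209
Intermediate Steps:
Y(s) = 3 - s
K(g) = 0 (K(g) = (3 - 1*3)*(g + (g - 4)*g) = (3 - 3)*(g + (-4 + g)*g) = 0*(g + g*(-4 + g)) = 0)
t(S) = 0 (t(S) = 0/S = 0)
130 + (-1339 - t(-50)) = 130 + (-1339 - 1*0) = 130 + (-1339 + 0) = 130 - 1339 = -1209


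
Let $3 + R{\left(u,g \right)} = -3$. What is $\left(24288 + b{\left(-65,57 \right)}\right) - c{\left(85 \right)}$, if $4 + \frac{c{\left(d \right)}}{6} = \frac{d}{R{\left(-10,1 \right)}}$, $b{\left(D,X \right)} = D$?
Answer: $24332$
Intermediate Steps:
$R{\left(u,g \right)} = -6$ ($R{\left(u,g \right)} = -3 - 3 = -6$)
$c{\left(d \right)} = -24 - d$ ($c{\left(d \right)} = -24 + 6 \frac{d}{-6} = -24 + 6 d \left(- \frac{1}{6}\right) = -24 + 6 \left(- \frac{d}{6}\right) = -24 - d$)
$\left(24288 + b{\left(-65,57 \right)}\right) - c{\left(85 \right)} = \left(24288 - 65\right) - \left(-24 - 85\right) = 24223 - \left(-24 - 85\right) = 24223 - -109 = 24223 + 109 = 24332$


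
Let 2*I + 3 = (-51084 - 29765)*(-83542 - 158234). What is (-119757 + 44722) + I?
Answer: 19547197751/2 ≈ 9.7736e+9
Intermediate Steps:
I = 19547347821/2 (I = -3/2 + ((-51084 - 29765)*(-83542 - 158234))/2 = -3/2 + (-80849*(-241776))/2 = -3/2 + (½)*19547347824 = -3/2 + 9773673912 = 19547347821/2 ≈ 9.7737e+9)
(-119757 + 44722) + I = (-119757 + 44722) + 19547347821/2 = -75035 + 19547347821/2 = 19547197751/2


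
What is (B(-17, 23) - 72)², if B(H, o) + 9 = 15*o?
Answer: 69696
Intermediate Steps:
B(H, o) = -9 + 15*o
(B(-17, 23) - 72)² = ((-9 + 15*23) - 72)² = ((-9 + 345) - 72)² = (336 - 72)² = 264² = 69696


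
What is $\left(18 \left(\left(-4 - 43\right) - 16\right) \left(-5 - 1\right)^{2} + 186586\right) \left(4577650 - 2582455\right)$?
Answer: $290823613590$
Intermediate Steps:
$\left(18 \left(\left(-4 - 43\right) - 16\right) \left(-5 - 1\right)^{2} + 186586\right) \left(4577650 - 2582455\right) = \left(18 \left(-47 - 16\right) \left(-6\right)^{2} + 186586\right) 1995195 = \left(18 \left(-47 - 16\right) 36 + 186586\right) 1995195 = \left(18 \left(-63\right) 36 + 186586\right) 1995195 = \left(\left(-1134\right) 36 + 186586\right) 1995195 = \left(-40824 + 186586\right) 1995195 = 145762 \cdot 1995195 = 290823613590$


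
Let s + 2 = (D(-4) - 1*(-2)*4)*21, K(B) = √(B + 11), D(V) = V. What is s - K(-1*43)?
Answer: 82 - 4*I*√2 ≈ 82.0 - 5.6569*I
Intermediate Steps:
K(B) = √(11 + B)
s = 82 (s = -2 + (-4 - 1*(-2)*4)*21 = -2 + (-4 + 2*4)*21 = -2 + (-4 + 8)*21 = -2 + 4*21 = -2 + 84 = 82)
s - K(-1*43) = 82 - √(11 - 1*43) = 82 - √(11 - 43) = 82 - √(-32) = 82 - 4*I*√2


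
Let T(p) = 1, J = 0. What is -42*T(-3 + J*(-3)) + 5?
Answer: -37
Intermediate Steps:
-42*T(-3 + J*(-3)) + 5 = -42*1 + 5 = -42 + 5 = -37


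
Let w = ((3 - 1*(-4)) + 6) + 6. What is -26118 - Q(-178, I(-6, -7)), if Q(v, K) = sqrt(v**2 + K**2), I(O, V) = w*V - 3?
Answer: -26118 - 2*sqrt(12545) ≈ -26342.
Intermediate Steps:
w = 19 (w = ((3 + 4) + 6) + 6 = (7 + 6) + 6 = 13 + 6 = 19)
I(O, V) = -3 + 19*V (I(O, V) = 19*V - 3 = -3 + 19*V)
Q(v, K) = sqrt(K**2 + v**2)
-26118 - Q(-178, I(-6, -7)) = -26118 - sqrt((-3 + 19*(-7))**2 + (-178)**2) = -26118 - sqrt((-3 - 133)**2 + 31684) = -26118 - sqrt((-136)**2 + 31684) = -26118 - sqrt(18496 + 31684) = -26118 - sqrt(50180) = -26118 - 2*sqrt(12545)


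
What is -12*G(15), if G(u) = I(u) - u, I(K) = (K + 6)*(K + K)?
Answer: -7380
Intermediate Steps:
I(K) = 2*K*(6 + K) (I(K) = (6 + K)*(2*K) = 2*K*(6 + K))
G(u) = -u + 2*u*(6 + u) (G(u) = 2*u*(6 + u) - u = -u + 2*u*(6 + u))
-12*G(15) = -180*(11 + 2*15) = -180*(11 + 30) = -180*41 = -12*615 = -7380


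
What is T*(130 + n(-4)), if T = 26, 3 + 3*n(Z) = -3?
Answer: 3328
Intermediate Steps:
n(Z) = -2 (n(Z) = -1 + (⅓)*(-3) = -1 - 1 = -2)
T*(130 + n(-4)) = 26*(130 - 2) = 26*128 = 3328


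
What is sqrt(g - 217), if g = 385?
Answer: 2*sqrt(42) ≈ 12.961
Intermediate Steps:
sqrt(g - 217) = sqrt(385 - 217) = sqrt(168) = 2*sqrt(42)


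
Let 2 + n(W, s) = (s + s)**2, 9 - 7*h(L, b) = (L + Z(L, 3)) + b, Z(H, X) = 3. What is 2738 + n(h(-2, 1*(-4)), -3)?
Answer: 2772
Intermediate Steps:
h(L, b) = 6/7 - L/7 - b/7 (h(L, b) = 9/7 - ((L + 3) + b)/7 = 9/7 - ((3 + L) + b)/7 = 9/7 - (3 + L + b)/7 = 9/7 + (-3/7 - L/7 - b/7) = 6/7 - L/7 - b/7)
n(W, s) = -2 + 4*s**2 (n(W, s) = -2 + (s + s)**2 = -2 + (2*s)**2 = -2 + 4*s**2)
2738 + n(h(-2, 1*(-4)), -3) = 2738 + (-2 + 4*(-3)**2) = 2738 + (-2 + 4*9) = 2738 + (-2 + 36) = 2738 + 34 = 2772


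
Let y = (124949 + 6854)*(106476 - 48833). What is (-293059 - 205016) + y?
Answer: 7597022254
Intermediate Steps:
y = 7597520329 (y = 131803*57643 = 7597520329)
(-293059 - 205016) + y = (-293059 - 205016) + 7597520329 = -498075 + 7597520329 = 7597022254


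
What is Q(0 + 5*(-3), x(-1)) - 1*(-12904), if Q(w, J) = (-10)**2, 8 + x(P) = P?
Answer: 13004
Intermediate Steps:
x(P) = -8 + P
Q(w, J) = 100
Q(0 + 5*(-3), x(-1)) - 1*(-12904) = 100 - 1*(-12904) = 100 + 12904 = 13004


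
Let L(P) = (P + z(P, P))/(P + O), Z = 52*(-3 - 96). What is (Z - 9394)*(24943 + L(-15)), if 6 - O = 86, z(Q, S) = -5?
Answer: -6891759182/19 ≈ -3.6272e+8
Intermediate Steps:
O = -80 (O = 6 - 1*86 = 6 - 86 = -80)
Z = -5148 (Z = 52*(-99) = -5148)
L(P) = (-5 + P)/(-80 + P) (L(P) = (P - 5)/(P - 80) = (-5 + P)/(-80 + P))
(Z - 9394)*(24943 + L(-15)) = (-5148 - 9394)*(24943 + (-5 - 15)/(-80 - 15)) = -14542*(24943 - 20/(-95)) = -14542*(24943 - 1/95*(-20)) = -14542*(24943 + 4/19) = -14542*473921/19 = -6891759182/19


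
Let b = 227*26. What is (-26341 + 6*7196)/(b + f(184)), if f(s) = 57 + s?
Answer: 16835/6143 ≈ 2.7405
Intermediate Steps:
b = 5902
(-26341 + 6*7196)/(b + f(184)) = (-26341 + 6*7196)/(5902 + (57 + 184)) = (-26341 + 43176)/(5902 + 241) = 16835/6143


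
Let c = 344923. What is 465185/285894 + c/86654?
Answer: 4961484184/884780667 ≈ 5.6076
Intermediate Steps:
465185/285894 + c/86654 = 465185/285894 + 344923/86654 = 465185*(1/285894) + 344923*(1/86654) = 66455/40842 + 344923/86654 = 4961484184/884780667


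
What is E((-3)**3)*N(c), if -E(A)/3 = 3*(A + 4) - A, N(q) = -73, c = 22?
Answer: -9198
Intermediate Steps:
E(A) = -36 - 6*A (E(A) = -3*(3*(A + 4) - A) = -3*(3*(4 + A) - A) = -3*((12 + 3*A) - A) = -3*(12 + 2*A) = -36 - 6*A)
E((-3)**3)*N(c) = (-36 - 6*(-3)**3)*(-73) = (-36 - 6*(-27))*(-73) = (-36 + 162)*(-73) = 126*(-73) = -9198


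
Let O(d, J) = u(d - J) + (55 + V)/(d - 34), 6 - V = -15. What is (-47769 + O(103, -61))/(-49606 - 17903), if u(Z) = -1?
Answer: 3296054/4658121 ≈ 0.70759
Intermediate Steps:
V = 21 (V = 6 - 1*(-15) = 6 + 15 = 21)
O(d, J) = -1 + 76/(-34 + d) (O(d, J) = -1 + (55 + 21)/(d - 34) = -1 + 76/(-34 + d))
(-47769 + O(103, -61))/(-49606 - 17903) = (-47769 + (110 - 1*103)/(-34 + 103))/(-49606 - 17903) = (-47769 + (110 - 103)/69)/(-67509) = (-47769 + (1/69)*7)*(-1/67509) = (-47769 + 7/69)*(-1/67509) = -3296054/69*(-1/67509) = 3296054/4658121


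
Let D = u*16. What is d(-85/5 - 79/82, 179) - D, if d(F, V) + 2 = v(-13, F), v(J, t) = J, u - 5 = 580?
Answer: -9375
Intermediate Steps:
u = 585 (u = 5 + 580 = 585)
d(F, V) = -15 (d(F, V) = -2 - 13 = -15)
D = 9360 (D = 585*16 = 9360)
d(-85/5 - 79/82, 179) - D = -15 - 1*9360 = -15 - 9360 = -9375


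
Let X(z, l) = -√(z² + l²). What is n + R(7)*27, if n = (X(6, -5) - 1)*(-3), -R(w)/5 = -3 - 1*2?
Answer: 678 + 3*√61 ≈ 701.43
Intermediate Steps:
R(w) = 25 (R(w) = -5*(-3 - 1*2) = -5*(-3 - 2) = -5*(-5) = 25)
X(z, l) = -√(l² + z²)
n = 3 + 3*√61 (n = (-√((-5)² + 6²) - 1)*(-3) = (-√(25 + 36) - 1)*(-3) = (-√61 - 1)*(-3) = (-1 - √61)*(-3) = 3 + 3*√61 ≈ 26.431)
n + R(7)*27 = (3 + 3*√61) + 25*27 = (3 + 3*√61) + 675 = 678 + 3*√61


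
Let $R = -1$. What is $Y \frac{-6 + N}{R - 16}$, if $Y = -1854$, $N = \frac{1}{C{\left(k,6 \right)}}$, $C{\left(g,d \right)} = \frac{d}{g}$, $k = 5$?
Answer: $- \frac{9579}{17} \approx -563.47$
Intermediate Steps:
$N = \frac{5}{6}$ ($N = \frac{1}{6 \cdot \frac{1}{5}} = \frac{1}{\frac{6}{5}} = \frac{5}{6} \approx 0.83333$)
$Y \frac{-6 + N}{R - 16} = - 1854 \frac{-6 + \frac{5}{6}}{-1 - 16} = - 1854 \left(- \frac{31}{6 \left(-17\right)}\right) = - 1854 \left(\left(- \frac{31}{6}\right) \left(- \frac{1}{17}\right)\right) = \left(-1854\right) \frac{31}{102} = - \frac{9579}{17}$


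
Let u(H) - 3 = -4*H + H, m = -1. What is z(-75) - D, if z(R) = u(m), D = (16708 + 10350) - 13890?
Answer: -13162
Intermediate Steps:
u(H) = 3 - 3*H (u(H) = 3 + (-4*H + H) = 3 - 3*H)
D = 13168 (D = 27058 - 13890 = 13168)
z(R) = 6 (z(R) = 3 - 3*(-1) = 3 + 3 = 6)
z(-75) - D = 6 - 1*13168 = 6 - 13168 = -13162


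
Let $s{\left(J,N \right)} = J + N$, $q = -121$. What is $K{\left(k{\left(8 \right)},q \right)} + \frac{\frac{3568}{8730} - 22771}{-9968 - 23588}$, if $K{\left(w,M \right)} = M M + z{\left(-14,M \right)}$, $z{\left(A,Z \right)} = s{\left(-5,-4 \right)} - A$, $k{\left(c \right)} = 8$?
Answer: $\frac{2145327426871}{146471940} \approx 14647.0$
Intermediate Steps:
$z{\left(A,Z \right)} = -9 - A$ ($z{\left(A,Z \right)} = \left(-5 - 4\right) - A = -9 - A$)
$K{\left(w,M \right)} = 5 + M^{2}$ ($K{\left(w,M \right)} = M M - -5 = M^{2} + \left(-9 + 14\right) = M^{2} + 5 = 5 + M^{2}$)
$K{\left(k{\left(8 \right)},q \right)} + \frac{\frac{3568}{8730} - 22771}{-9968 - 23588} = \left(5 + \left(-121\right)^{2}\right) + \frac{\frac{3568}{8730} - 22771}{-9968 - 23588} = \left(5 + 14641\right) + \frac{3568 \cdot \frac{1}{8730} - 22771}{-33556} = 14646 + \left(\frac{1784}{4365} - 22771\right) \left(- \frac{1}{33556}\right) = 14646 - - \frac{99393631}{146471940} = 14646 + \frac{99393631}{146471940} = \frac{2145327426871}{146471940}$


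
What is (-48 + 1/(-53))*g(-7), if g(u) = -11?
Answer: 27995/53 ≈ 528.21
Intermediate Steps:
(-48 + 1/(-53))*g(-7) = (-48 + 1/(-53))*(-11) = (-48 - 1/53)*(-11) = -2545/53*(-11) = 27995/53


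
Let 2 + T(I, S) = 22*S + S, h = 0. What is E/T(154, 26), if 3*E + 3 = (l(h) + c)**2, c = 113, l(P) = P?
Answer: 6383/894 ≈ 7.1398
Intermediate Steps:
T(I, S) = -2 + 23*S (T(I, S) = -2 + (22*S + S) = -2 + 23*S)
E = 12766/3 (E = -1 + (0 + 113)**2/3 = -1 + (1/3)*113**2 = -1 + (1/3)*12769 = -1 + 12769/3 = 12766/3 ≈ 4255.3)
E/T(154, 26) = 12766/(3*(-2 + 23*26)) = 12766/(3*(-2 + 598)) = (12766/3)/596 = (12766/3)*(1/596) = 6383/894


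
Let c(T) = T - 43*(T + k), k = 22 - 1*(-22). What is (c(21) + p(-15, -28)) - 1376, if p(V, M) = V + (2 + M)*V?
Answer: -3775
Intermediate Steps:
k = 44 (k = 22 + 22 = 44)
p(V, M) = V + V*(2 + M)
c(T) = -1892 - 42*T (c(T) = T - 43*(T + 44) = T - 43*(44 + T) = T + (-1892 - 43*T) = -1892 - 42*T)
(c(21) + p(-15, -28)) - 1376 = ((-1892 - 42*21) - 15*(3 - 28)) - 1376 = ((-1892 - 882) - 15*(-25)) - 1376 = (-2774 + 375) - 1376 = -2399 - 1376 = -3775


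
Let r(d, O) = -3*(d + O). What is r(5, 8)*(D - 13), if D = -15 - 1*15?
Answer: 1677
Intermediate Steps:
r(d, O) = -3*O - 3*d (r(d, O) = -3*(O + d) = -3*O - 3*d)
D = -30 (D = -15 - 15 = -30)
r(5, 8)*(D - 13) = (-3*8 - 3*5)*(-30 - 13) = (-24 - 15)*(-43) = -39*(-43) = 1677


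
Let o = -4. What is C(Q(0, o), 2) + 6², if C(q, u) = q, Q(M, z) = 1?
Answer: 37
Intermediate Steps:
C(Q(0, o), 2) + 6² = 1 + 6² = 1 + 36 = 37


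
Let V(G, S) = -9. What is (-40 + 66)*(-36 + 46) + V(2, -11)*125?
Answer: -865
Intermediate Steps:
(-40 + 66)*(-36 + 46) + V(2, -11)*125 = (-40 + 66)*(-36 + 46) - 9*125 = 26*10 - 1125 = 260 - 1125 = -865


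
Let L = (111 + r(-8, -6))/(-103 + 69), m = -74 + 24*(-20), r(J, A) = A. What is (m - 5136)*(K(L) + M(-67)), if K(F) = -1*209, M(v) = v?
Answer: 1570440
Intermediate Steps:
m = -554 (m = -74 - 480 = -554)
L = -105/34 (L = (111 - 6)/(-103 + 69) = 105/(-34) = 105*(-1/34) = -105/34 ≈ -3.0882)
K(F) = -209
(m - 5136)*(K(L) + M(-67)) = (-554 - 5136)*(-209 - 67) = -5690*(-276) = 1570440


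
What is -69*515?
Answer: -35535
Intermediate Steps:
-69*515 = -23*1545 = -35535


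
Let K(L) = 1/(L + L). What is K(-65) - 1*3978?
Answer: -517141/130 ≈ -3978.0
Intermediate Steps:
K(L) = 1/(2*L)
K(-65) - 1*3978 = (½)/(-65) - 1*3978 = (½)*(-1/65) - 3978 = -1/130 - 3978 = -517141/130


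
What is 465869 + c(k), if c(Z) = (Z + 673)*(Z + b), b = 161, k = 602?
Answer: 1438694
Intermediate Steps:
c(Z) = (161 + Z)*(673 + Z) (c(Z) = (Z + 673)*(Z + 161) = (673 + Z)*(161 + Z) = (161 + Z)*(673 + Z))
465869 + c(k) = 465869 + (108353 + 602² + 834*602) = 465869 + (108353 + 362404 + 502068) = 465869 + 972825 = 1438694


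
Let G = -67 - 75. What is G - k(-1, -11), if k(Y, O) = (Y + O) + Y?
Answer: -129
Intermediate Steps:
k(Y, O) = O + 2*Y (k(Y, O) = (O + Y) + Y = O + 2*Y)
G = -142
G - k(-1, -11) = -142 - (-11 + 2*(-1)) = -142 - (-11 - 2) = -142 - 1*(-13) = -142 + 13 = -129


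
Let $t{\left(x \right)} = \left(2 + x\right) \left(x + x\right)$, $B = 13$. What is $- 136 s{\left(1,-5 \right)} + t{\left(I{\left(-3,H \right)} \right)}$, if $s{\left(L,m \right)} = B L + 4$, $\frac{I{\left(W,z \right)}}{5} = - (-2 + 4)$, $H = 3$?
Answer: $-2152$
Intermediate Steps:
$I{\left(W,z \right)} = -10$ ($I{\left(W,z \right)} = 5 \left(- (-2 + 4)\right) = 5 \left(\left(-1\right) 2\right) = 5 \left(-2\right) = -10$)
$s{\left(L,m \right)} = 4 + 13 L$ ($s{\left(L,m \right)} = 13 L + 4 = 4 + 13 L$)
$t{\left(x \right)} = 2 x \left(2 + x\right)$ ($t{\left(x \right)} = \left(2 + x\right) 2 x = 2 x \left(2 + x\right)$)
$- 136 s{\left(1,-5 \right)} + t{\left(I{\left(-3,H \right)} \right)} = - 136 \left(4 + 13 \cdot 1\right) + 2 \left(-10\right) \left(2 - 10\right) = - 136 \left(4 + 13\right) + 2 \left(-10\right) \left(-8\right) = \left(-136\right) 17 + 160 = -2312 + 160 = -2152$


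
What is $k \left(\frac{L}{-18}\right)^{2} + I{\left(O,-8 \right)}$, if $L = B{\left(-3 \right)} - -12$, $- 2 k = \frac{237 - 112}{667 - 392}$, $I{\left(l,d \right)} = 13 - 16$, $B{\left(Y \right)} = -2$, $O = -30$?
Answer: $- \frac{5471}{1782} \approx -3.0701$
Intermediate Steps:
$I{\left(l,d \right)} = -3$
$k = - \frac{5}{22}$ ($k = - \frac{\left(237 - 112\right) \frac{1}{667 - 392}}{2} = - \frac{125 \cdot \frac{1}{275}}{2} = \left(- \frac{1}{2}\right) \frac{5}{11} = - \frac{5}{22} \approx -0.22727$)
$L = 10$ ($L = -2 - -12 = -2 + 12 = 10$)
$k \left(\frac{L}{-18}\right)^{2} + I{\left(O,-8 \right)} = - \frac{5 \left(\frac{10}{-18}\right)^{2}}{22} - 3 = - \frac{5 \left(10 \left(- \frac{1}{18}\right)\right)^{2}}{22} - 3 = - \frac{5 \left(- \frac{5}{9}\right)^{2}}{22} - 3 = \left(- \frac{5}{22}\right) \frac{25}{81} - 3 = - \frac{125}{1782} - 3 = - \frac{5471}{1782}$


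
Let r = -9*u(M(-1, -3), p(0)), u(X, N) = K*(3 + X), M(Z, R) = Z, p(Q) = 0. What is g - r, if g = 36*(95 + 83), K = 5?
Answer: 6498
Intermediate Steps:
u(X, N) = 15 + 5*X (u(X, N) = 5*(3 + X) = 15 + 5*X)
g = 6408 (g = 36*178 = 6408)
r = -90 (r = -9*(15 + 5*(-1)) = -9*(15 - 5) = -9*10 = -90)
g - r = 6408 - 1*(-90) = 6408 + 90 = 6498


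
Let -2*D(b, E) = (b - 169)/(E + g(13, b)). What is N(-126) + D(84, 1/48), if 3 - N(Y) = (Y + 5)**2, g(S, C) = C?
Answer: -59033014/4033 ≈ -14638.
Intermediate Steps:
N(Y) = 3 - (5 + Y)**2 (N(Y) = 3 - (Y + 5)**2 = 3 - (5 + Y)**2)
D(b, E) = -(-169 + b)/(2*(E + b)) (D(b, E) = -(b - 169)/(2*(E + b)) = -(-169 + b)/(2*(E + b)))
N(-126) + D(84, 1/48) = (3 - (5 - 126)**2) + (169 - 1*84)/(2*(1/48 + 84)) = (3 - 1*(-121)**2) + (169 - 84)/(2*(1/48 + 84)) = (3 - 1*14641) + (1/2)*85/(4033/48) = (3 - 14641) + (1/2)*(48/4033)*85 = -14638 + 2040/4033 = -59033014/4033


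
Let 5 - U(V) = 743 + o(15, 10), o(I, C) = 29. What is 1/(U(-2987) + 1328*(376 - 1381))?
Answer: -1/1335407 ≈ -7.4884e-7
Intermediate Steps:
U(V) = -767 (U(V) = 5 - (743 + 29) = 5 - 1*772 = 5 - 772 = -767)
1/(U(-2987) + 1328*(376 - 1381)) = 1/(-767 + 1328*(376 - 1381)) = 1/(-767 + 1328*(-1005)) = 1/(-767 - 1334640) = 1/(-1335407) = -1/1335407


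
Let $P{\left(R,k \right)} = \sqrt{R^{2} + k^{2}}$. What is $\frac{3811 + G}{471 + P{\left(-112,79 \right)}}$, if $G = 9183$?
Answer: $\frac{3060087}{101528} - \frac{110449 \sqrt{65}}{101528} \approx 21.37$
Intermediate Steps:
$\frac{3811 + G}{471 + P{\left(-112,79 \right)}} = \frac{3811 + 9183}{471 + \sqrt{\left(-112\right)^{2} + 79^{2}}} = \frac{12994}{471 + \sqrt{12544 + 6241}} = \frac{12994}{471 + \sqrt{18785}} = \frac{12994}{471 + 17 \sqrt{65}}$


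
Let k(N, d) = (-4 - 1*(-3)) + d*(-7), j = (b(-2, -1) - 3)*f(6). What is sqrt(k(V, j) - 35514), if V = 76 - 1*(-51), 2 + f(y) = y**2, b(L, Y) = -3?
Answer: I*sqrt(34087) ≈ 184.63*I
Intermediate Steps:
f(y) = -2 + y**2
V = 127 (V = 76 + 51 = 127)
j = -204 (j = (-3 - 3)*(-2 + 6**2) = -6*(-2 + 36) = -6*34 = -204)
k(N, d) = -1 - 7*d (k(N, d) = (-4 + 3) - 7*d = -1 - 7*d)
sqrt(k(V, j) - 35514) = sqrt((-1 - 7*(-204)) - 35514) = sqrt((-1 + 1428) - 35514) = sqrt(1427 - 35514) = sqrt(-34087) = I*sqrt(34087)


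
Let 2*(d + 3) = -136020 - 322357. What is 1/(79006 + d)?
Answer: -2/300371 ≈ -6.6584e-6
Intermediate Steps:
d = -458383/2 (d = -3 + (-136020 - 322357)/2 = -3 + (1/2)*(-458377) = -3 - 458377/2 = -458383/2 ≈ -2.2919e+5)
1/(79006 + d) = 1/(79006 - 458383/2) = 1/(-300371/2) = -2/300371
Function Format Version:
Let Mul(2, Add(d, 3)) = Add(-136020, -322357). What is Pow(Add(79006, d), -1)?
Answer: Rational(-2, 300371) ≈ -6.6584e-6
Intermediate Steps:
d = Rational(-458383, 2) (d = Add(-3, Mul(Rational(1, 2), Add(-136020, -322357))) = Add(-3, Mul(Rational(1, 2), -458377)) = Add(-3, Rational(-458377, 2)) = Rational(-458383, 2) ≈ -2.2919e+5)
Pow(Add(79006, d), -1) = Pow(Add(79006, Rational(-458383, 2)), -1) = Pow(Rational(-300371, 2), -1) = Rational(-2, 300371)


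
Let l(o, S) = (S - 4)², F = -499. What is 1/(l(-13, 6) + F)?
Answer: -1/495 ≈ -0.0020202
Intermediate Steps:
l(o, S) = (-4 + S)²
1/(l(-13, 6) + F) = 1/((-4 + 6)² - 499) = 1/(2² - 499) = 1/(4 - 499) = 1/(-495) = -1/495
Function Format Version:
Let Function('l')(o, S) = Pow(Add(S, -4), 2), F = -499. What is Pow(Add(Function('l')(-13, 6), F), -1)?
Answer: Rational(-1, 495) ≈ -0.0020202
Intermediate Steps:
Function('l')(o, S) = Pow(Add(-4, S), 2)
Pow(Add(Function('l')(-13, 6), F), -1) = Pow(Add(Pow(Add(-4, 6), 2), -499), -1) = Pow(Add(Pow(2, 2), -499), -1) = Pow(Add(4, -499), -1) = Pow(-495, -1) = Rational(-1, 495)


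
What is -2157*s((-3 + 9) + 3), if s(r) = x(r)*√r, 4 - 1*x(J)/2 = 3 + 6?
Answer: 64710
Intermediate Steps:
x(J) = -10 (x(J) = 8 - 2*(3 + 6) = 8 - 2*9 = 8 - 18 = -10)
s(r) = -10*√r
-2157*s((-3 + 9) + 3) = -(-21570)*√((-3 + 9) + 3) = -(-21570)*√(6 + 3) = -(-21570)*√9 = -(-21570)*3 = -2157*(-30) = 64710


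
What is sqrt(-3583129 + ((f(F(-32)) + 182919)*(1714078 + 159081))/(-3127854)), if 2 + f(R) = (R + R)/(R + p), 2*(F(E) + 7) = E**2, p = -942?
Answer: I*sqrt(766573515095083990612986)/455624066 ≈ 1921.6*I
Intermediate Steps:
F(E) = -7 + E**2/2
f(R) = -2 + 2*R/(-942 + R) (f(R) = -2 + (R + R)/(R - 942) = -2 + (2*R)/(-942 + R) = -2 + 2*R/(-942 + R))
sqrt(-3583129 + ((f(F(-32)) + 182919)*(1714078 + 159081))/(-3127854)) = sqrt(-3583129 + ((1884/(-942 + (-7 + (1/2)*(-32)**2)) + 182919)*(1714078 + 159081))/(-3127854)) = sqrt(-3583129 + ((1884/(-942 + (-7 + (1/2)*1024)) + 182919)*1873159)*(-1/3127854)) = sqrt(-3583129 + ((1884/(-942 + (-7 + 512)) + 182919)*1873159)*(-1/3127854)) = sqrt(-3583129 + ((1884/(-942 + 505) + 182919)*1873159)*(-1/3127854)) = sqrt(-3583129 + ((1884/(-437) + 182919)*1873159)*(-1/3127854)) = sqrt(-3583129 + ((1884*(-1/437) + 182919)*1873159)*(-1/3127854)) = sqrt(-3583129 + ((-1884/437 + 182919)*1873159)*(-1/3127854)) = sqrt(-3583129 + ((79933719/437)*1873159)*(-1/3127854)) = sqrt(-3583129 + (149728565148321/437)*(-1/3127854)) = sqrt(-3583129 - 49909521716107/455624066) = sqrt(-1682469325698621/455624066) = I*sqrt(766573515095083990612986)/455624066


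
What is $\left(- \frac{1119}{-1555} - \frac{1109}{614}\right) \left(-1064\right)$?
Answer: $\frac{551912228}{477385} \approx 1156.1$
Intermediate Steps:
$\left(- \frac{1119}{-1555} - \frac{1109}{614}\right) \left(-1064\right) = \left(\left(-1119\right) \left(- \frac{1}{1555}\right) - \frac{1109}{614}\right) \left(-1064\right) = \left(\frac{1119}{1555} - \frac{1109}{614}\right) \left(-1064\right) = \left(- \frac{1037429}{954770}\right) \left(-1064\right) = \frac{551912228}{477385}$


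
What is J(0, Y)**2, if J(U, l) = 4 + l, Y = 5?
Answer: 81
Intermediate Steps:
J(0, Y)**2 = (4 + 5)**2 = 9**2 = 81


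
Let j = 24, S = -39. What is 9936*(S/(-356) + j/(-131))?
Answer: -8532540/11659 ≈ -731.84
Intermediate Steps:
9936*(S/(-356) + j/(-131)) = 9936*(-39/(-356) + 24/(-131)) = 9936*(-39*(-1/356) + 24*(-1/131)) = 9936*(39/356 - 24/131) = 9936*(-3435/46636) = -8532540/11659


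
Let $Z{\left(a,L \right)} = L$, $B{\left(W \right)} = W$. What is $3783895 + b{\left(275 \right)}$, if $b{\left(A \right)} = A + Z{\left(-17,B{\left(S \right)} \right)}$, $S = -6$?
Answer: $3784164$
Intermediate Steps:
$b{\left(A \right)} = -6 + A$ ($b{\left(A \right)} = A - 6 = -6 + A$)
$3783895 + b{\left(275 \right)} = 3783895 + \left(-6 + 275\right) = 3783895 + 269 = 3784164$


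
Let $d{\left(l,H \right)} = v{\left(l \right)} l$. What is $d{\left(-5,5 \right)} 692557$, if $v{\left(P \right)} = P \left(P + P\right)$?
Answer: $-173139250$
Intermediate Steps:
$v{\left(P \right)} = 2 P^{2}$ ($v{\left(P \right)} = P 2 P = 2 P^{2}$)
$d{\left(l,H \right)} = 2 l^{3}$ ($d{\left(l,H \right)} = 2 l^{2} l = 2 l^{3}$)
$d{\left(-5,5 \right)} 692557 = 2 \left(-5\right)^{3} \cdot 692557 = 2 \left(-125\right) 692557 = \left(-250\right) 692557 = -173139250$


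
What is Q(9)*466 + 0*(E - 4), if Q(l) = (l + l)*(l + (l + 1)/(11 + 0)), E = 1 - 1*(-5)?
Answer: 914292/11 ≈ 83118.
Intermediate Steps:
E = 6 (E = 1 + 5 = 6)
Q(l) = 2*l*(1/11 + 12*l/11) (Q(l) = (2*l)*(l + (1 + l)/11) = (2*l)*(l + (1 + l)*(1/11)) = (2*l)*(l + (1/11 + l/11)) = (2*l)*(1/11 + 12*l/11) = 2*l*(1/11 + 12*l/11))
Q(9)*466 + 0*(E - 4) = ((2/11)*9*(1 + 12*9))*466 + 0*(6 - 4) = ((2/11)*9*(1 + 108))*466 + 0*2 = ((2/11)*9*109)*466 + 0 = (1962/11)*466 + 0 = 914292/11 + 0 = 914292/11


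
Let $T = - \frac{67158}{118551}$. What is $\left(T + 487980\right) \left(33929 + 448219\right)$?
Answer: $\frac{9297492893592552}{39517} \approx 2.3528 \cdot 10^{11}$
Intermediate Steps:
$T = - \frac{22386}{39517}$ ($T = \left(-67158\right) \frac{1}{118551} = - \frac{22386}{39517} \approx -0.56649$)
$\left(T + 487980\right) \left(33929 + 448219\right) = \left(- \frac{22386}{39517} + 487980\right) \left(33929 + 448219\right) = \frac{19283483274}{39517} \cdot 482148 = \frac{9297492893592552}{39517}$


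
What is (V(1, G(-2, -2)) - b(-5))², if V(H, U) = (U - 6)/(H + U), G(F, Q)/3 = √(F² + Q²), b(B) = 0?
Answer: 9612/5041 - 6552*√2/5041 ≈ 0.068652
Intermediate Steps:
G(F, Q) = 3*√(F² + Q²)
V(H, U) = (-6 + U)/(H + U)
(V(1, G(-2, -2)) - b(-5))² = ((-6 + 3*√((-2)² + (-2)²))/(1 + 3*√((-2)² + (-2)²)) - 1*0)² = ((-6 + 3*√(4 + 4))/(1 + 3*√(4 + 4)) + 0)² = ((-6 + 3*√8)/(1 + 3*√8) + 0)² = ((-6 + 3*(2*√2))/(1 + 3*(2*√2)) + 0)² = ((-6 + 6*√2)/(1 + 6*√2) + 0)² = ((-6 + 6*√2)/(1 + 6*√2))² = (-6 + 6*√2)²/(1 + 6*√2)²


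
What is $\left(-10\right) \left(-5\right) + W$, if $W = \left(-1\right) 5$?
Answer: $45$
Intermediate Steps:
$W = -5$
$\left(-10\right) \left(-5\right) + W = \left(-10\right) \left(-5\right) - 5 = 50 - 5 = 45$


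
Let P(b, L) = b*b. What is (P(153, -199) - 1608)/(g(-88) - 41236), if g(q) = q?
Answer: -21801/41324 ≈ -0.52756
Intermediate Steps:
P(b, L) = b**2
(P(153, -199) - 1608)/(g(-88) - 41236) = (153**2 - 1608)/(-88 - 41236) = (23409 - 1608)/(-41324) = 21801*(-1/41324) = -21801/41324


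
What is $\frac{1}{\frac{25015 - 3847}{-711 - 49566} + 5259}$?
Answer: $\frac{16759}{88128525} \approx 0.00019017$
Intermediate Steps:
$\frac{1}{\frac{25015 - 3847}{-711 - 49566} + 5259} = \frac{1}{\frac{21168}{-50277} + 5259} = \frac{1}{21168 \left(- \frac{1}{50277}\right) + 5259} = \frac{1}{- \frac{7056}{16759} + 5259} = \frac{1}{\frac{88128525}{16759}} = \frac{16759}{88128525}$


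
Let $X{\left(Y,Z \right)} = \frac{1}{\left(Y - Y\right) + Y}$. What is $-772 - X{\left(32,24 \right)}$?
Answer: $- \frac{24705}{32} \approx -772.03$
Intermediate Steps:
$X{\left(Y,Z \right)} = \frac{1}{Y}$ ($X{\left(Y,Z \right)} = \frac{1}{0 + Y} = \frac{1}{Y}$)
$-772 - X{\left(32,24 \right)} = -772 - \frac{1}{32} = - \frac{24705}{32}$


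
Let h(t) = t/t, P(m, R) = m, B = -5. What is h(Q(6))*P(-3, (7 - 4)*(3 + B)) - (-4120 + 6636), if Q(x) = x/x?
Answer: -2519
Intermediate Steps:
Q(x) = 1
h(t) = 1
h(Q(6))*P(-3, (7 - 4)*(3 + B)) - (-4120 + 6636) = 1*(-3) - (-4120 + 6636) = -3 - 1*2516 = -3 - 2516 = -2519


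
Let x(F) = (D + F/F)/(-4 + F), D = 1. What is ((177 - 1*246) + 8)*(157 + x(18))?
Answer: -67100/7 ≈ -9585.7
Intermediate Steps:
x(F) = 2/(-4 + F) (x(F) = (1 + F/F)/(-4 + F) = (1 + 1)/(-4 + F) = 2/(-4 + F))
((177 - 1*246) + 8)*(157 + x(18)) = ((177 - 1*246) + 8)*(157 + 2/(-4 + 18)) = ((177 - 246) + 8)*(157 + 2/14) = (-69 + 8)*(157 + 2*(1/14)) = -61*(157 + ⅐) = -61*1100/7 = -67100/7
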